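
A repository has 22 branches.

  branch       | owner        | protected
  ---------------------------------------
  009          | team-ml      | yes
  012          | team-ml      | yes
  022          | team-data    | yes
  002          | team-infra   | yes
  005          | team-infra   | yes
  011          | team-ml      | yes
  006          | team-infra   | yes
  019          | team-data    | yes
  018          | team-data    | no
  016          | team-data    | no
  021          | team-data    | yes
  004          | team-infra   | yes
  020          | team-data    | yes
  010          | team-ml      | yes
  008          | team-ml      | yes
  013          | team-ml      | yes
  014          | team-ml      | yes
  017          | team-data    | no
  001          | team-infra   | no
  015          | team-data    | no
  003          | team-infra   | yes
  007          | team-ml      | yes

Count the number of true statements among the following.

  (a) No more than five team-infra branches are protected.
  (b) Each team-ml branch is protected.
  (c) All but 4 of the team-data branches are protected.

3

(a) team-infra: |A| = 6, |A ∩ B| = 5; needs |A ∩ B| ≤ 5 — true.
(b) team-ml: |A| = 8, |A ∩ B| = 8; needs A ⊆ B, i.e. every element of A is in B (|A ∖ B| = 0) — true.
(c) team-data: |A| = 8, |A ∩ B| = 4; needs |A ∖ B| = 4 — true.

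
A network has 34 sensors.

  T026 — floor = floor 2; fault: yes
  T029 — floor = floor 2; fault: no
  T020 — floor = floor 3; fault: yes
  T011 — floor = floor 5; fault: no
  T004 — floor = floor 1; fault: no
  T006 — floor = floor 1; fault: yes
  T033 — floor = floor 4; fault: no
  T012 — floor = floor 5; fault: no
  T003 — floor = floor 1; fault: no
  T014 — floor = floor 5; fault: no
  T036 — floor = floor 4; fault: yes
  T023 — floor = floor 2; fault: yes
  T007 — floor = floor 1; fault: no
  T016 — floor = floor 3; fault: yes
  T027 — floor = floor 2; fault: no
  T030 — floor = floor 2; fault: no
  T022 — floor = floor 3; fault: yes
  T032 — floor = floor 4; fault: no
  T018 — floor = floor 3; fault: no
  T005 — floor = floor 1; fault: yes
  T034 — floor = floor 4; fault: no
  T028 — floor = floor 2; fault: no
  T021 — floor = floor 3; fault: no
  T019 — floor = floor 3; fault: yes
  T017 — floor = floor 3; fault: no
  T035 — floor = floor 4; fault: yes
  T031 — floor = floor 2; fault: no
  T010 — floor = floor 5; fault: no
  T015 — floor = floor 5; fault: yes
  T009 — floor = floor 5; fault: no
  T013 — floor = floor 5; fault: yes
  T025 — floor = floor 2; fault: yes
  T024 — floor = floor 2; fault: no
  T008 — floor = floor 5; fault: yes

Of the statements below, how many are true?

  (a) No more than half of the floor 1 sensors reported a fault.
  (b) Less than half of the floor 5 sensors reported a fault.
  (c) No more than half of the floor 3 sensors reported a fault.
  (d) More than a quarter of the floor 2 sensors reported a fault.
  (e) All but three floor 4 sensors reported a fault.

(a) floor 1: |A| = 5, |A ∩ B| = 2; needs |A ∩ B| ≤ |A ∖ B| — true.
(b) floor 5: |A| = 8, |A ∩ B| = 3; needs |A ∩ B| < |A ∖ B| — true.
(c) floor 3: |A| = 7, |A ∩ B| = 4; needs |A ∩ B| ≤ |A ∖ B| — false.
(d) floor 2: |A| = 9, |A ∩ B| = 3; needs |A ∩ B| / |A| > 1/4 — true.
(e) floor 4: |A| = 5, |A ∩ B| = 2; needs |A ∖ B| = 3 — true.

4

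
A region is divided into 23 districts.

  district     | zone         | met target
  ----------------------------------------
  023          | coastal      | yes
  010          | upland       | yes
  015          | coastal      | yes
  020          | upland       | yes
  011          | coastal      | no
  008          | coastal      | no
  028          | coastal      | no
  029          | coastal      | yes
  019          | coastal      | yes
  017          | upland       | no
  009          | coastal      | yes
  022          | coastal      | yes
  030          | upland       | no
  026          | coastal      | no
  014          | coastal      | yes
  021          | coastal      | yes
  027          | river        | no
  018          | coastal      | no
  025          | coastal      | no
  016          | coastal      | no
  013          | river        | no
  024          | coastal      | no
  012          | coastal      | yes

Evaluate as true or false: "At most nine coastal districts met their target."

True

Truth condition: |A ∩ B| ≤ 9.
|A| = 17, |A ∩ B| = 9, |A ∖ B| = 8.
|A ∩ B| = 9, so the statement is true.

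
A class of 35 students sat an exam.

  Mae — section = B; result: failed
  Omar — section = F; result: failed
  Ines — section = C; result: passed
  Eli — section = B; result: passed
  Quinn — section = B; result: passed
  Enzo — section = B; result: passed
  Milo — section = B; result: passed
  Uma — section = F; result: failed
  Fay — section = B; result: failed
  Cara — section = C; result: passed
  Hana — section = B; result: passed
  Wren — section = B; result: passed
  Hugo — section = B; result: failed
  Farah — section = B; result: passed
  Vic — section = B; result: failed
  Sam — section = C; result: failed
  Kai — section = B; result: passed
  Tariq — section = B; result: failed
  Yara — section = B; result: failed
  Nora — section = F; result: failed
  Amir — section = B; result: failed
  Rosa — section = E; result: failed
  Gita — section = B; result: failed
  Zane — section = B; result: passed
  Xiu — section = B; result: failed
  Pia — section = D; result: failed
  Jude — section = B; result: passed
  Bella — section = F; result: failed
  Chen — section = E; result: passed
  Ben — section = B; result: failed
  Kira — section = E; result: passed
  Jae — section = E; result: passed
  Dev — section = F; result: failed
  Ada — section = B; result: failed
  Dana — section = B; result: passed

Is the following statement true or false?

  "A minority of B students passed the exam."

False

Truth condition: |A ∩ B| < |A ∖ B|.
|A| = 22, |A ∩ B| = 11, |A ∖ B| = 11.
11 = 11, so the statement is false.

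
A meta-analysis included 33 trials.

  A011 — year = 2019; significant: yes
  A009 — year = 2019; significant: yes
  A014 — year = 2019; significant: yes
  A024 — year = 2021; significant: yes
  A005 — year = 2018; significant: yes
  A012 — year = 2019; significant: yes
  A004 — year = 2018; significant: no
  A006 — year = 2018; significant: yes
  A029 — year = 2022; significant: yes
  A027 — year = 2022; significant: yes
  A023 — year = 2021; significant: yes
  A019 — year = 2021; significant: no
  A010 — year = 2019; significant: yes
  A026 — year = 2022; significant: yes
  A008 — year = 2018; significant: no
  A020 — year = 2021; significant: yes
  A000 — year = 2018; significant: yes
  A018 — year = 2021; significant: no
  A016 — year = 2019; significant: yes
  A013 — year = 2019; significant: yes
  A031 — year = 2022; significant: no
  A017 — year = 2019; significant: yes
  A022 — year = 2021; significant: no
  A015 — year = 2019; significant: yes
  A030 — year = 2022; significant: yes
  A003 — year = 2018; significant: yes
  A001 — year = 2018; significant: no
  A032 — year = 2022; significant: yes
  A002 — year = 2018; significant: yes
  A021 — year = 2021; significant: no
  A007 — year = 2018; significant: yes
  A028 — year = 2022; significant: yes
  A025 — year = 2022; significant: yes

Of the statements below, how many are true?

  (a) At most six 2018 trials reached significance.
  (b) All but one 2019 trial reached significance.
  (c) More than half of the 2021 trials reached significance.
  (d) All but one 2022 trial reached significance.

2

(a) 2018: |A| = 9, |A ∩ B| = 6; needs |A ∩ B| ≤ 6 — true.
(b) 2019: |A| = 9, |A ∩ B| = 9; needs |A ∖ B| = 1 — false.
(c) 2021: |A| = 7, |A ∩ B| = 3; needs |A ∩ B| > |A ∖ B| — false.
(d) 2022: |A| = 8, |A ∩ B| = 7; needs |A ∖ B| = 1 — true.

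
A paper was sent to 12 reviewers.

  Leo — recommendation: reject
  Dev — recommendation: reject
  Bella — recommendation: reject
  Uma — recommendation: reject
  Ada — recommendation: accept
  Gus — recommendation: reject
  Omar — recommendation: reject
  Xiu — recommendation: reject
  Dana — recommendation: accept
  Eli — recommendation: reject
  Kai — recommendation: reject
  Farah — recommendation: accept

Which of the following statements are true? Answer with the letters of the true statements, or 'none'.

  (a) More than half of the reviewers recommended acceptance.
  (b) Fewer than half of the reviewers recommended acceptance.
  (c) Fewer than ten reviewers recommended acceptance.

|A| = 12, |A ∩ B| = 3, |A ∖ B| = 9.
(a) |A ∩ B| > |A ∖ B|: fails.
(b) |A ∩ B| < |A ∖ B|: holds.
(c) |A ∩ B| < 10: holds.

(b), (c)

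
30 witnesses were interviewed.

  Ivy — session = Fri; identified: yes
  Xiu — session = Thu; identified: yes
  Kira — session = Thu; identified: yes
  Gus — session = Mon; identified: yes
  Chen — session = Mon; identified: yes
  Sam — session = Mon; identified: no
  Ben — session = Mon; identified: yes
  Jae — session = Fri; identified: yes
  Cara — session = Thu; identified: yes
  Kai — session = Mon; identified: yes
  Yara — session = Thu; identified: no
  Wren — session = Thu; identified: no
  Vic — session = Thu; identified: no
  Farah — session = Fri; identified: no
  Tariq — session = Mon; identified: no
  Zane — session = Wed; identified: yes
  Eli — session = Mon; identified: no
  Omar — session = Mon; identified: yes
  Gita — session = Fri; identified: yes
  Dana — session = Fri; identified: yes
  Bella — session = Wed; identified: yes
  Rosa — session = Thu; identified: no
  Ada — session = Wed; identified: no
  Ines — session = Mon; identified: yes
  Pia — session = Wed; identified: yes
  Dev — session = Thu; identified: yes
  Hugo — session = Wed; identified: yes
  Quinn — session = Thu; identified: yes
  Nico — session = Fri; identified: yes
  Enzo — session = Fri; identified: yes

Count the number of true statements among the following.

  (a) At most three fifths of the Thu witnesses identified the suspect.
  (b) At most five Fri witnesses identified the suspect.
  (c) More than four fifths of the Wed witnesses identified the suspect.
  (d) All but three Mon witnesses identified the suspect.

2

(a) Thu: |A| = 9, |A ∩ B| = 5; needs |A ∩ B| / |A| ≤ 3/5 — true.
(b) Fri: |A| = 7, |A ∩ B| = 6; needs |A ∩ B| ≤ 5 — false.
(c) Wed: |A| = 5, |A ∩ B| = 4; needs |A ∩ B| / |A| > 4/5 — false.
(d) Mon: |A| = 9, |A ∩ B| = 6; needs |A ∖ B| = 3 — true.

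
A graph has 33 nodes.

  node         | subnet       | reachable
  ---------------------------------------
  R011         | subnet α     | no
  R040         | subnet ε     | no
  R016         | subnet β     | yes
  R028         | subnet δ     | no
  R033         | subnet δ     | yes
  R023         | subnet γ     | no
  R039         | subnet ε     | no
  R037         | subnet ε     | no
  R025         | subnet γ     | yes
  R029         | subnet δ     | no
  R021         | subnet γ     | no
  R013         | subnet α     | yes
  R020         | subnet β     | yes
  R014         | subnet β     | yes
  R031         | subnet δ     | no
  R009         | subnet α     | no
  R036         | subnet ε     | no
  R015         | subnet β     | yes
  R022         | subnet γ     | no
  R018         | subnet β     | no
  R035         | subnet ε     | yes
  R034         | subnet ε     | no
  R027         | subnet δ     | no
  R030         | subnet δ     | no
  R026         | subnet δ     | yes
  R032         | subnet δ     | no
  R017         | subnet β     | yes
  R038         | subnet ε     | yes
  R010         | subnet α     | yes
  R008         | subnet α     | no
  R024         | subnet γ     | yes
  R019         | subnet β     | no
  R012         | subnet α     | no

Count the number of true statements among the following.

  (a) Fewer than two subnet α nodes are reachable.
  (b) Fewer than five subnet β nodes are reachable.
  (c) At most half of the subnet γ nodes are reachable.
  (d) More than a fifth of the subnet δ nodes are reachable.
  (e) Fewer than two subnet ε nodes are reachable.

(a) subnet α: |A| = 6, |A ∩ B| = 2; needs |A ∩ B| < 2 — false.
(b) subnet β: |A| = 7, |A ∩ B| = 5; needs |A ∩ B| < 5 — false.
(c) subnet γ: |A| = 5, |A ∩ B| = 2; needs |A ∩ B| ≤ |A ∖ B| — true.
(d) subnet δ: |A| = 8, |A ∩ B| = 2; needs |A ∩ B| / |A| > 1/5 — true.
(e) subnet ε: |A| = 7, |A ∩ B| = 2; needs |A ∩ B| < 2 — false.

2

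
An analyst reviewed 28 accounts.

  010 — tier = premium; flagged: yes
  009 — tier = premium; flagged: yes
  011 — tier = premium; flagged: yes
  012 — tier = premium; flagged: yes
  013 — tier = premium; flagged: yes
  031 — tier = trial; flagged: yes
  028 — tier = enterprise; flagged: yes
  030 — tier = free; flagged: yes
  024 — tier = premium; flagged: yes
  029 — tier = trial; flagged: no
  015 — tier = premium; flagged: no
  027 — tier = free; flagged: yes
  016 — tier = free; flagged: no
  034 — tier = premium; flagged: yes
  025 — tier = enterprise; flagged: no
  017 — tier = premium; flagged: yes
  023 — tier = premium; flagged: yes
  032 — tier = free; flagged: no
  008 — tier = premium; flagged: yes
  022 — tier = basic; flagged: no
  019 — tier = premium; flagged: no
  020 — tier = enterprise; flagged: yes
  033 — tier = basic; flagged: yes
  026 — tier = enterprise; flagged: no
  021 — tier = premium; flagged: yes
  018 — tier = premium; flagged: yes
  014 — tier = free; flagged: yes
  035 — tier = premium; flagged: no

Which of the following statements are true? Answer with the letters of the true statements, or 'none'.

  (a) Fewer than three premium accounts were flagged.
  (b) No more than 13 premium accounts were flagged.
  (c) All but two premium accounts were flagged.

(b)

|A| = 15, |A ∩ B| = 12, |A ∖ B| = 3.
(a) |A ∩ B| < 3: fails.
(b) |A ∩ B| ≤ 13: holds.
(c) |A ∖ B| = 2: fails.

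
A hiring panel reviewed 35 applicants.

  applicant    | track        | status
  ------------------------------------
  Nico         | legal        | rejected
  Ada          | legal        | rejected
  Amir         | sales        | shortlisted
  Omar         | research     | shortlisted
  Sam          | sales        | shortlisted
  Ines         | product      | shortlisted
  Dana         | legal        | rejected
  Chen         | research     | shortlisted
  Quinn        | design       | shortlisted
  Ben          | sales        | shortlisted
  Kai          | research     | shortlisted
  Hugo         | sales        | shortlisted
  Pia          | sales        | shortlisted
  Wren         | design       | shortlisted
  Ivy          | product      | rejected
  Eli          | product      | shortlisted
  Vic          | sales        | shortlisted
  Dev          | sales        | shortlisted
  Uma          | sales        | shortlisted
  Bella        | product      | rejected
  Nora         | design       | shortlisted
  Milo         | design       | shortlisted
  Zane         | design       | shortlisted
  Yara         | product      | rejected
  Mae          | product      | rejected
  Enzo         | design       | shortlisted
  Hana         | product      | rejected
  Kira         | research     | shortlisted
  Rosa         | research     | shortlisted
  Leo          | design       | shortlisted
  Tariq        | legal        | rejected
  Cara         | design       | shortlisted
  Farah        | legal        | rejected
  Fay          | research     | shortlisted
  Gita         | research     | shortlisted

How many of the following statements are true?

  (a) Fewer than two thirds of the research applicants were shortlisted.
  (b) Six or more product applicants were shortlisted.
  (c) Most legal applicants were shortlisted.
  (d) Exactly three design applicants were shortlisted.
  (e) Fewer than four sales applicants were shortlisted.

(a) research: |A| = 7, |A ∩ B| = 7; needs |A ∩ B| / |A| < 2/3 — false.
(b) product: |A| = 7, |A ∩ B| = 2; needs |A ∩ B| ≥ 6 — false.
(c) legal: |A| = 5, |A ∩ B| = 0; needs |A ∩ B| > |A ∖ B| — false.
(d) design: |A| = 8, |A ∩ B| = 8; needs |A ∩ B| = 3 — false.
(e) sales: |A| = 8, |A ∩ B| = 8; needs |A ∩ B| < 4 — false.

0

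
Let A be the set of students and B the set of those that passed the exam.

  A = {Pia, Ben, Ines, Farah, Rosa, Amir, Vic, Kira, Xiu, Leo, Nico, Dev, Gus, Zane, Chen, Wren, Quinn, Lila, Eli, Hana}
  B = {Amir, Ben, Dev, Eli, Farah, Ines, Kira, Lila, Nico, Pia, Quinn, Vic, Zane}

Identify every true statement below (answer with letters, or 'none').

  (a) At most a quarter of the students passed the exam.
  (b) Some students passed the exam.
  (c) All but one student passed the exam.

|A| = 20, |A ∩ B| = 13, |A ∖ B| = 7.
(a) |A ∩ B| / |A| ≤ 1/4: fails.
(b) A ∩ B ≠ ∅ (|A ∩ B| ≥ 1): holds.
(c) |A ∖ B| = 1: fails.

(b)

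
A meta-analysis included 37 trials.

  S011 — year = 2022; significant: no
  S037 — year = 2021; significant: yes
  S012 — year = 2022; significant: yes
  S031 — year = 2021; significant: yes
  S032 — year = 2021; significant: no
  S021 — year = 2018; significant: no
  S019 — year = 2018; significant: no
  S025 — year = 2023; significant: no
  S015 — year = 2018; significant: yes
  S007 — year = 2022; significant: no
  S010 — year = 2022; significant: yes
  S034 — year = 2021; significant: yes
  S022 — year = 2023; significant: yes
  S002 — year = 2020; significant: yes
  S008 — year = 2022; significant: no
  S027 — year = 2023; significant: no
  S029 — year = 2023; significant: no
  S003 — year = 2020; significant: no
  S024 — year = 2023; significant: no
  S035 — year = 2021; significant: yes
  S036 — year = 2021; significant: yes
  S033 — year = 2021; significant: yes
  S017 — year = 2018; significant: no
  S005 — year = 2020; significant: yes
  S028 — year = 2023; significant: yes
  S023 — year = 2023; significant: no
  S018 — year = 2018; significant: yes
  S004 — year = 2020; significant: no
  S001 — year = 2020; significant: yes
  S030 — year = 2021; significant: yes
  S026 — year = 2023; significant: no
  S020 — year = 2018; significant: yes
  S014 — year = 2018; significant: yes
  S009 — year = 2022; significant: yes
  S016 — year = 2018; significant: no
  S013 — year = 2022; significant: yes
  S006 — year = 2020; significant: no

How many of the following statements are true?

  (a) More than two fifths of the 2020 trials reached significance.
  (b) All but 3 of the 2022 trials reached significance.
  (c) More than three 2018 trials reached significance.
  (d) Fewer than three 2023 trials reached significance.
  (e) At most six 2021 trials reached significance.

4

(a) 2020: |A| = 6, |A ∩ B| = 3; needs |A ∩ B| / |A| > 2/5 — true.
(b) 2022: |A| = 7, |A ∩ B| = 4; needs |A ∖ B| = 3 — true.
(c) 2018: |A| = 8, |A ∩ B| = 4; needs |A ∩ B| > 3 — true.
(d) 2023: |A| = 8, |A ∩ B| = 2; needs |A ∩ B| < 3 — true.
(e) 2021: |A| = 8, |A ∩ B| = 7; needs |A ∩ B| ≤ 6 — false.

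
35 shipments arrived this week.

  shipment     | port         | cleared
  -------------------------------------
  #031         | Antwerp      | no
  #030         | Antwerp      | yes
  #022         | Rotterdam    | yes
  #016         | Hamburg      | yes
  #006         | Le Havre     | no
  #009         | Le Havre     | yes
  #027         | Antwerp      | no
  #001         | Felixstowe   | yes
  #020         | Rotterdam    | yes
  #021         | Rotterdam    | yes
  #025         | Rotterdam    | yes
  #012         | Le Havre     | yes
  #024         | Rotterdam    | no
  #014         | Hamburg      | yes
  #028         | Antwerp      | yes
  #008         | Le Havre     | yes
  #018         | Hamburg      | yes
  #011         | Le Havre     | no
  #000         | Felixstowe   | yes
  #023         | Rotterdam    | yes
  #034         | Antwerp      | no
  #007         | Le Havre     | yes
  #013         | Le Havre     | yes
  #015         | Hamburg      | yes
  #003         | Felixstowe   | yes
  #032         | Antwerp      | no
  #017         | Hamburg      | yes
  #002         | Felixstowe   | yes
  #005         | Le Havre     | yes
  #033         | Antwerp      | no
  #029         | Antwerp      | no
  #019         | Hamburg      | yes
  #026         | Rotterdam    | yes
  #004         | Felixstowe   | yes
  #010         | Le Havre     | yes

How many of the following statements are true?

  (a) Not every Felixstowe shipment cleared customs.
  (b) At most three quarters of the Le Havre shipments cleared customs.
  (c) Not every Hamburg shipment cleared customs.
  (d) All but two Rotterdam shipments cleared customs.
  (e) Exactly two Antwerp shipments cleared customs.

1

(a) Felixstowe: |A| = 5, |A ∩ B| = 5; needs A ⊄ B (|A ∖ B| ≥ 1) — false.
(b) Le Havre: |A| = 9, |A ∩ B| = 7; needs |A ∩ B| / |A| ≤ 3/4 — false.
(c) Hamburg: |A| = 6, |A ∩ B| = 6; needs A ⊄ B (|A ∖ B| ≥ 1) — false.
(d) Rotterdam: |A| = 7, |A ∩ B| = 6; needs |A ∖ B| = 2 — false.
(e) Antwerp: |A| = 8, |A ∩ B| = 2; needs |A ∩ B| = 2 — true.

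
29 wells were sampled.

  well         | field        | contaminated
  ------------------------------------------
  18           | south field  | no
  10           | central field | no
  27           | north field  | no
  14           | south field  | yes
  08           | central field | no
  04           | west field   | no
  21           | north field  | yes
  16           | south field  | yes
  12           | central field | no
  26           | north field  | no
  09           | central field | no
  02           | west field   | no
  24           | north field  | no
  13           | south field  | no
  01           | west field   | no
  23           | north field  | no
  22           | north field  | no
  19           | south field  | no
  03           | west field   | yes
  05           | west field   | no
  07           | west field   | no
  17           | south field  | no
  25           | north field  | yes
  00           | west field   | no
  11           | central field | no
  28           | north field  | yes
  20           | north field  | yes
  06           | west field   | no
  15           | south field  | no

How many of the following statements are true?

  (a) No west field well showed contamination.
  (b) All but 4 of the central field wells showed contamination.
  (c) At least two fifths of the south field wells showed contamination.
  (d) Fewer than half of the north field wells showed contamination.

1

(a) west field: |A| = 8, |A ∩ B| = 1; needs A ∩ B = ∅ (|A ∩ B| = 0) — false.
(b) central field: |A| = 5, |A ∩ B| = 0; needs |A ∖ B| = 4 — false.
(c) south field: |A| = 7, |A ∩ B| = 2; needs |A ∩ B| / |A| ≥ 2/5 — false.
(d) north field: |A| = 9, |A ∩ B| = 4; needs |A ∩ B| < |A ∖ B| — true.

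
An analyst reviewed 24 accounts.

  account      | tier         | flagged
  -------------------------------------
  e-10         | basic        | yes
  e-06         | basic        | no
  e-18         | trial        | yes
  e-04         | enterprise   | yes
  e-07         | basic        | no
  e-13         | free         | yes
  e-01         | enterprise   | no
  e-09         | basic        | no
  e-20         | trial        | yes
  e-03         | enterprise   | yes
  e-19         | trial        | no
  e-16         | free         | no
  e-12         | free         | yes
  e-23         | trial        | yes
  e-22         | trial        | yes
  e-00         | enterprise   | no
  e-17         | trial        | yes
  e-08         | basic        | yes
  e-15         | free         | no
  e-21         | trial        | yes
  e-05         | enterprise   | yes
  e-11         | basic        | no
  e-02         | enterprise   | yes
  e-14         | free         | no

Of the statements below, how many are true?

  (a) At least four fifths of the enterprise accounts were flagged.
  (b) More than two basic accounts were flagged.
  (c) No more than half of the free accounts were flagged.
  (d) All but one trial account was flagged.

(a) enterprise: |A| = 6, |A ∩ B| = 4; needs |A ∩ B| / |A| ≥ 4/5 — false.
(b) basic: |A| = 6, |A ∩ B| = 2; needs |A ∩ B| > 2 — false.
(c) free: |A| = 5, |A ∩ B| = 2; needs |A ∩ B| ≤ |A ∖ B| — true.
(d) trial: |A| = 7, |A ∩ B| = 6; needs |A ∖ B| = 1 — true.

2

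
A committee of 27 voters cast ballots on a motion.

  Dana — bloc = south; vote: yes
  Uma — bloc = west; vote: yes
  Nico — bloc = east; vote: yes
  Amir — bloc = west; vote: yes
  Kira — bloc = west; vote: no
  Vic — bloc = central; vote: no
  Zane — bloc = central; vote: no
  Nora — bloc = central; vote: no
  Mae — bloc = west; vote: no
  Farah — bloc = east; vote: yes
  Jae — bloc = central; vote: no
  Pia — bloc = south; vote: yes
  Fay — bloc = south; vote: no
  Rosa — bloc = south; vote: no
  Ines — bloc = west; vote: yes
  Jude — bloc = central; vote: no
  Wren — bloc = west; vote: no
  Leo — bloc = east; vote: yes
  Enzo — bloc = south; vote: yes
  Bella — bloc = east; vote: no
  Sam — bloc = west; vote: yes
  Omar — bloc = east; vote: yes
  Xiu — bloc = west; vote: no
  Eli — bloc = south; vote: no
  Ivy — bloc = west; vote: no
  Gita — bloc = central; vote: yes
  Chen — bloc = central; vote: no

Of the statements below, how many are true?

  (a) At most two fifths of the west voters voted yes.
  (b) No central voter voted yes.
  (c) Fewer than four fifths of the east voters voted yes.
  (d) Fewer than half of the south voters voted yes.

0

(a) west: |A| = 9, |A ∩ B| = 4; needs |A ∩ B| / |A| ≤ 2/5 — false.
(b) central: |A| = 7, |A ∩ B| = 1; needs A ∩ B = ∅ (|A ∩ B| = 0) — false.
(c) east: |A| = 5, |A ∩ B| = 4; needs |A ∩ B| / |A| < 4/5 — false.
(d) south: |A| = 6, |A ∩ B| = 3; needs |A ∩ B| < |A ∖ B| — false.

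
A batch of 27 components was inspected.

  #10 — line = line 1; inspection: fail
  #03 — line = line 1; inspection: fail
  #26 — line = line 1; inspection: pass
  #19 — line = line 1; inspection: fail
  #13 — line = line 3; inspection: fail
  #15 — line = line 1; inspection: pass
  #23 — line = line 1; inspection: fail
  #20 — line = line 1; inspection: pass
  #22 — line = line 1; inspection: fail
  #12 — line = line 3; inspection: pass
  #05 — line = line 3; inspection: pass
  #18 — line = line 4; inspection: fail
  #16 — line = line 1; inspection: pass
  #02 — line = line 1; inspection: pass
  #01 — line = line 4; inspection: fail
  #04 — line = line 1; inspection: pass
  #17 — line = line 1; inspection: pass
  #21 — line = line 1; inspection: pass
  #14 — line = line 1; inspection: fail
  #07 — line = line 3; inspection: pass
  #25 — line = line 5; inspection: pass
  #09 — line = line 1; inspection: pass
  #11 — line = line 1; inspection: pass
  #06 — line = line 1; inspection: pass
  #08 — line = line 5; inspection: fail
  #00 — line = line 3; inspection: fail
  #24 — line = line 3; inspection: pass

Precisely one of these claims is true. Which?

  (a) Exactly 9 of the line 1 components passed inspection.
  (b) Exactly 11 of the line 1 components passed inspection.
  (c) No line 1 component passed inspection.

|A| = 17, |A ∩ B| = 11, |A ∖ B| = 6.
(a) requires |A ∩ B| = 9: false.
(b) requires |A ∩ B| = 11: true.
(c) requires A ∩ B = ∅ (|A ∩ B| = 0): false.

(b)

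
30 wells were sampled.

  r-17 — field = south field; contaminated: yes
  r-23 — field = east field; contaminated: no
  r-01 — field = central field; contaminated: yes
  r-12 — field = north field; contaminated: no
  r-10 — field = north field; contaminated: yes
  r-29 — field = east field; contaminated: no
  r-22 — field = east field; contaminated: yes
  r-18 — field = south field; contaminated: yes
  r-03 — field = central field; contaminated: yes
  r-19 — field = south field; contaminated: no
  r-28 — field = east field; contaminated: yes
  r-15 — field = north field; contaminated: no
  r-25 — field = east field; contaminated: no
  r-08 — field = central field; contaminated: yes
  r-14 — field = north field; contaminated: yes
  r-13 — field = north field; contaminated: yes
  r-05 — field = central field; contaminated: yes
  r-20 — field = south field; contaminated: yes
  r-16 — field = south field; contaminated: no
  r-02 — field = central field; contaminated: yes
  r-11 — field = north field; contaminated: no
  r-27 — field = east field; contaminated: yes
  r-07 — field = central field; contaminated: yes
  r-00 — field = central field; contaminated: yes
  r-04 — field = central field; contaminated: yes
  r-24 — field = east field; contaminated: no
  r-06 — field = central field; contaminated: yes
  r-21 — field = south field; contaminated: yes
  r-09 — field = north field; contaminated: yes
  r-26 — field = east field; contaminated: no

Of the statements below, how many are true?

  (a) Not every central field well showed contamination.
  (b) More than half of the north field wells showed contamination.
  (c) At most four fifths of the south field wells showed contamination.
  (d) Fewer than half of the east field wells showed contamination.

(a) central field: |A| = 9, |A ∩ B| = 9; needs A ⊄ B (|A ∖ B| ≥ 1) — false.
(b) north field: |A| = 7, |A ∩ B| = 4; needs |A ∩ B| > |A ∖ B| — true.
(c) south field: |A| = 6, |A ∩ B| = 4; needs |A ∩ B| / |A| ≤ 4/5 — true.
(d) east field: |A| = 8, |A ∩ B| = 3; needs |A ∩ B| < |A ∖ B| — true.

3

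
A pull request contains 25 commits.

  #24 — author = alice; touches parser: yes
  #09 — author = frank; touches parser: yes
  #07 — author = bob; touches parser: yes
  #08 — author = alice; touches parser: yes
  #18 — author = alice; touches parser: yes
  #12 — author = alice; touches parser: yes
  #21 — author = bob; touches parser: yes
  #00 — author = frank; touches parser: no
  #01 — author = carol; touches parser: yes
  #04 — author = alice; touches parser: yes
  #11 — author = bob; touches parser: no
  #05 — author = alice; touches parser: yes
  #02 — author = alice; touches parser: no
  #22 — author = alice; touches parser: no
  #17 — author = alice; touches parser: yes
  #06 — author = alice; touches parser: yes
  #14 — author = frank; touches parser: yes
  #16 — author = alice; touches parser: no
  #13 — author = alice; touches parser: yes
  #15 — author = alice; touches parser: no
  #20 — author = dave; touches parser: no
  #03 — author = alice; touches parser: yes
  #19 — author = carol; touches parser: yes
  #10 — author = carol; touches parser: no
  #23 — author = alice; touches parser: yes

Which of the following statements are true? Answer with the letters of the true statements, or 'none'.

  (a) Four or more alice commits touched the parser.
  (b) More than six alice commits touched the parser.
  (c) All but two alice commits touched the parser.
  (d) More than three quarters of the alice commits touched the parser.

|A| = 15, |A ∩ B| = 11, |A ∖ B| = 4.
(a) |A ∩ B| ≥ 4: holds.
(b) |A ∩ B| > 6: holds.
(c) |A ∖ B| = 2: fails.
(d) |A ∩ B| / |A| > 3/4: fails.

(a), (b)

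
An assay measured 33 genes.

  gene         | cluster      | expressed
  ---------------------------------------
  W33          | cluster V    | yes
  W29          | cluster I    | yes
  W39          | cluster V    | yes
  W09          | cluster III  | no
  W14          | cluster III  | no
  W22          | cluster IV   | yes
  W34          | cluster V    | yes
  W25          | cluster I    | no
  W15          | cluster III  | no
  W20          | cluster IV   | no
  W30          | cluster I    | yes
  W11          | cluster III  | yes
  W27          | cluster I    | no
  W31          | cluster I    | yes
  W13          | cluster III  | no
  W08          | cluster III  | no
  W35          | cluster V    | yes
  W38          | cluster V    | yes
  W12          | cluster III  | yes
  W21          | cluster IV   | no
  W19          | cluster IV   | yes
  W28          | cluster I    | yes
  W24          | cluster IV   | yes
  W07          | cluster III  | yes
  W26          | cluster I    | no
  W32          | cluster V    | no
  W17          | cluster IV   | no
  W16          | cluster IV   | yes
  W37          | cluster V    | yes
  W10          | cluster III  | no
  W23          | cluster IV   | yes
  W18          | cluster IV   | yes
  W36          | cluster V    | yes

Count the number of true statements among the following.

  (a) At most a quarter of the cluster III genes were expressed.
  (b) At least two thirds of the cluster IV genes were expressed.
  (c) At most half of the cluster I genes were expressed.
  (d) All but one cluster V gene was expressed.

2

(a) cluster III: |A| = 9, |A ∩ B| = 3; needs |A ∩ B| / |A| ≤ 1/4 — false.
(b) cluster IV: |A| = 9, |A ∩ B| = 6; needs |A ∩ B| / |A| ≥ 2/3 — true.
(c) cluster I: |A| = 7, |A ∩ B| = 4; needs |A ∩ B| ≤ |A ∖ B| — false.
(d) cluster V: |A| = 8, |A ∩ B| = 7; needs |A ∖ B| = 1 — true.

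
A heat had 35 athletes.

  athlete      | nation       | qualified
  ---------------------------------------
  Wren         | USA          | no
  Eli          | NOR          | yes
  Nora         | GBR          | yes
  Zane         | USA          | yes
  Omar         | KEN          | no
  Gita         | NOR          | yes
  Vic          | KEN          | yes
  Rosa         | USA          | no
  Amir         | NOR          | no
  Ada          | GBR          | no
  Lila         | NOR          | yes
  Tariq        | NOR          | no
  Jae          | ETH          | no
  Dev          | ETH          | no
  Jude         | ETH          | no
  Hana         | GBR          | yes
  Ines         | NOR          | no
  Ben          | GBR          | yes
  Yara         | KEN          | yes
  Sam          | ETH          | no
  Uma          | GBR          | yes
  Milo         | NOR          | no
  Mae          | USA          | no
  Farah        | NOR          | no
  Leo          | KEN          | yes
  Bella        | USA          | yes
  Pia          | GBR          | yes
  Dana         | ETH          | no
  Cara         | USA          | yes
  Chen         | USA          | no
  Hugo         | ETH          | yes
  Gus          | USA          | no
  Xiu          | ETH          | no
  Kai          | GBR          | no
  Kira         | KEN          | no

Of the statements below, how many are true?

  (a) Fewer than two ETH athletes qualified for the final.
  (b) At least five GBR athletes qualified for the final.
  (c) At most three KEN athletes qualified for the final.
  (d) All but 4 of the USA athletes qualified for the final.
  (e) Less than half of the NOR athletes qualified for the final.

4

(a) ETH: |A| = 7, |A ∩ B| = 1; needs |A ∩ B| < 2 — true.
(b) GBR: |A| = 7, |A ∩ B| = 5; needs |A ∩ B| ≥ 5 — true.
(c) KEN: |A| = 5, |A ∩ B| = 3; needs |A ∩ B| ≤ 3 — true.
(d) USA: |A| = 8, |A ∩ B| = 3; needs |A ∖ B| = 4 — false.
(e) NOR: |A| = 8, |A ∩ B| = 3; needs |A ∩ B| < |A ∖ B| — true.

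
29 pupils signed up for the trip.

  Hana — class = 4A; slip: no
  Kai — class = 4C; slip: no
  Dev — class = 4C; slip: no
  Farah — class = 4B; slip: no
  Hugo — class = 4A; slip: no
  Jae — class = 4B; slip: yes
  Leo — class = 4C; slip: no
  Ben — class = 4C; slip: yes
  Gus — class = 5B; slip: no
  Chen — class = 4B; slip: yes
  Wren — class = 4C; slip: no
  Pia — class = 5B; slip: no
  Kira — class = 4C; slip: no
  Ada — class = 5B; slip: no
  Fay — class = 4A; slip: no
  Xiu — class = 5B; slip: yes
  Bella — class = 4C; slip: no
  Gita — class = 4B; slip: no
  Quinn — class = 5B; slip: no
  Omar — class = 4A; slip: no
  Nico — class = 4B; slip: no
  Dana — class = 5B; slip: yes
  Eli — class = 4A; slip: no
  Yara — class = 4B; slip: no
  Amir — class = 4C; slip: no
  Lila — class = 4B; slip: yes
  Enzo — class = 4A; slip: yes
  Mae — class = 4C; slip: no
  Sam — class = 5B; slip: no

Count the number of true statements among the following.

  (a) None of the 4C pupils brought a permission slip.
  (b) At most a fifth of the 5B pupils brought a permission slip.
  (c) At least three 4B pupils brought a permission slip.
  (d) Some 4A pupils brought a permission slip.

2

(a) 4C: |A| = 9, |A ∩ B| = 1; needs A ∩ B = ∅ (|A ∩ B| = 0) — false.
(b) 5B: |A| = 7, |A ∩ B| = 2; needs |A ∩ B| / |A| ≤ 1/5 — false.
(c) 4B: |A| = 7, |A ∩ B| = 3; needs |A ∩ B| ≥ 3 — true.
(d) 4A: |A| = 6, |A ∩ B| = 1; needs A ∩ B ≠ ∅ (|A ∩ B| ≥ 1) — true.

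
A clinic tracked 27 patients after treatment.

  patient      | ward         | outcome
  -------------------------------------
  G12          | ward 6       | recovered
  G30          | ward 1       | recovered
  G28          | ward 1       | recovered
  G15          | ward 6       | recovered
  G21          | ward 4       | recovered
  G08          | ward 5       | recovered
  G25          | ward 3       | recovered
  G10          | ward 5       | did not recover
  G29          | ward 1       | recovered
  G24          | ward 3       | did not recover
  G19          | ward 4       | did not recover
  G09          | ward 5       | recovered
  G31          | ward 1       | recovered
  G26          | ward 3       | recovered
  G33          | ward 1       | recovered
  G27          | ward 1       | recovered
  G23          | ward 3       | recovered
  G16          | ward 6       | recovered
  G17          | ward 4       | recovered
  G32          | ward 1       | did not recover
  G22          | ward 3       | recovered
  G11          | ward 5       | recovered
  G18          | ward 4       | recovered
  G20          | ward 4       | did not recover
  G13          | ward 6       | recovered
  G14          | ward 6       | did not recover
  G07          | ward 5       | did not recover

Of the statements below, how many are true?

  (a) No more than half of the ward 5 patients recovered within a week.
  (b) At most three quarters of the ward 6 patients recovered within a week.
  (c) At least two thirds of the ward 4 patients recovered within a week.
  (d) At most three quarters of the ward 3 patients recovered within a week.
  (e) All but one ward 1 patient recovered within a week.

1

(a) ward 5: |A| = 5, |A ∩ B| = 3; needs |A ∩ B| ≤ |A ∖ B| — false.
(b) ward 6: |A| = 5, |A ∩ B| = 4; needs |A ∩ B| / |A| ≤ 3/4 — false.
(c) ward 4: |A| = 5, |A ∩ B| = 3; needs |A ∩ B| / |A| ≥ 2/3 — false.
(d) ward 3: |A| = 5, |A ∩ B| = 4; needs |A ∩ B| / |A| ≤ 3/4 — false.
(e) ward 1: |A| = 7, |A ∩ B| = 6; needs |A ∖ B| = 1 — true.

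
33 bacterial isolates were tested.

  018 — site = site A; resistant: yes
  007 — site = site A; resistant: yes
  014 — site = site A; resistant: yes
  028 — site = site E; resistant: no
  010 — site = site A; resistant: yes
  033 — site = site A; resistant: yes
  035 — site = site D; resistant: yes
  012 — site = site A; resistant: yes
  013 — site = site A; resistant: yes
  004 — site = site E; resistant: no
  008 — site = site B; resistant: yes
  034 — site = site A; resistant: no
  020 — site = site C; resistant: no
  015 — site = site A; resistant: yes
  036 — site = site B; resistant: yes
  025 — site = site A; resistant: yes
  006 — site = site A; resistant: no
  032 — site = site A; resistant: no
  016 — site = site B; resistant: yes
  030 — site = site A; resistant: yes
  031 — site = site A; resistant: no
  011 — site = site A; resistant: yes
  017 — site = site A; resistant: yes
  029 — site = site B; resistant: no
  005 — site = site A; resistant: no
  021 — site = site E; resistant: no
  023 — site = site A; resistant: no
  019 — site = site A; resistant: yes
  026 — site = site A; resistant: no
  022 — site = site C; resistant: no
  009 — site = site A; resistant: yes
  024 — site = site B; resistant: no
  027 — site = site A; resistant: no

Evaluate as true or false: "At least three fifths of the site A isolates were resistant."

True

Truth condition: |A ∩ B| / |A| ≥ 3/5.
|A| = 22, |A ∩ B| = 14, |A ∖ B| = 8.
|A ∩ B|/|A| = 14/22, so the statement is true.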